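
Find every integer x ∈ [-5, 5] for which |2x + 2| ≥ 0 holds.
An absolute value is never negative, so the left side is ≥ 0 for every x, while the right side is 0. Tightest case in [-5, 5] is x = -1:
x = -1: LHS = |2·(-1) + 2| = |0| = 0; 0 ≥ 0 — holds
Hence LHS − RHS is never negative, i.e. LHS ≥ RHS throughout, so the relation holds for every integer in [-5, 5].

Answer: All integers in [-5, 5]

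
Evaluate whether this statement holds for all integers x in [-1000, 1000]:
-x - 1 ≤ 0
The claim fails at x = -2:
x = -2: LHS = -(-2) - 1 = 1; 1 ≤ 0 — FAILS

Because a single integer refutes it, the statement is false.

Answer: False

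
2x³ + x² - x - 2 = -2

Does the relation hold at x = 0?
x = 0: LHS = 2·0³ + 0² - 0 - 2 = -2; -2 = -2 — holds

The relation is satisfied at x = 0.

Answer: Yes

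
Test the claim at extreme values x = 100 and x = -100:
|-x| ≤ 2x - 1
x = 100: LHS = |-100| = 100, RHS = 2·100 - 1 = 199; 100 ≤ 199 — holds
x = -100: LHS = |-(-100)| = |100| = 100, RHS = 2·(-100) - 1 = -201; 100 ≤ -201 — FAILS

Answer: Partially: holds for x = 100, fails for x = -100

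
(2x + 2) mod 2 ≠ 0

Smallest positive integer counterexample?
Testing positive integers:
x = 1: LHS = (2·1 + 2) mod 2 = 4 mod 2 = 0; 0 ≠ 0 — FAILS  ← smallest positive counterexample

Answer: x = 1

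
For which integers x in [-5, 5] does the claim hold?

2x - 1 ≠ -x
Track d = LHS − RHS over the integers in [-5, 5]. Equality would need d = 0, but d changes sign only between consecutive integers, jumping over 0:
x = 0: LHS = 2·0 - 1 = -1, RHS = -0 = 0; -1 ≠ 0 — holds  (d = -1)
x = 1: LHS = 2·1 - 1 = 1; 1 ≠ -1 — holds  (d = 2)
Away from these crossings d keeps a constant sign, and checking every integer in [-5, 5] confirms d ≠ 0 throughout. Hence the two sides are never equal, so the relation holds for every integer in [-5, 5].

Answer: All integers in [-5, 5]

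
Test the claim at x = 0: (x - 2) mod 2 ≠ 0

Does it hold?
x = 0: LHS = (0 - 2) mod 2 = (-2) mod 2 = 0; 0 ≠ 0 — FAILS

The relation fails at x = 0, so x = 0 is a counterexample.

Answer: No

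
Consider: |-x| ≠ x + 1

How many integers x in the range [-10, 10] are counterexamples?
Track d = LHS − RHS over the integers in [-10, 10]. Equality would need d = 0, but d changes sign only between consecutive integers, jumping over 0:
x = -1: LHS = |-(-1)| = |1| = 1, RHS = (-1) + 1 = 0; 1 ≠ 0 — holds  (d = 1)
x = 0: LHS = |-0| = |0| = 0, RHS = 0 + 1 = 1; 0 ≠ 1 — holds  (d = -1)
Away from these crossings d keeps a constant sign, and checking every integer in [-10, 10] confirms d ≠ 0 throughout. Hence the two sides are never equal, so the relation holds for every integer in [-10, 10].

No counterexample appears in that range.

Answer: 0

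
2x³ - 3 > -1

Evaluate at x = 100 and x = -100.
x = 100: LHS = 2·100³ - 3 = 1999997; 1999997 > -1 — holds
x = -100: LHS = 2·(-100)³ - 3 = -2000003; -2000003 > -1 — FAILS

Answer: Partially: holds for x = 100, fails for x = -100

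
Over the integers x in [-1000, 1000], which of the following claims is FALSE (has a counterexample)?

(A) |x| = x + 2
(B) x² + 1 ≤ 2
(A) x = 0: LHS = |0| = 0, RHS = 0 + 2 = 2; 0 = 2 — FAILS
(B) x = 2: LHS = 2² + 1 = 5; 5 ≤ 2 — FAILS

Answer: Both A and B are false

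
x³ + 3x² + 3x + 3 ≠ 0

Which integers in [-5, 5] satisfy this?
Track d = LHS − RHS over the integers in [-5, 5]. Equality would need d = 0, but d changes sign only between consecutive integers, jumping over 0:
x = -3: LHS = (-3)³ + 3·(-3)² + 3·(-3) + 3 = -6; -6 ≠ 0 — holds  (d = -6)
x = -2: LHS = (-2)³ + 3·(-2)² + 3·(-2) + 3 = 1; 1 ≠ 0 — holds  (d = 1)
Away from these crossings d keeps a constant sign, and checking every integer in [-5, 5] confirms d ≠ 0 throughout. Hence the two sides are never equal, so the relation holds for every integer in [-5, 5].

Answer: All integers in [-5, 5]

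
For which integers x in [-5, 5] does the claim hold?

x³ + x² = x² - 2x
Holds for: {0}
Fails for: {-5, -4, -3, -2, -1, 1, 2, 3, 4, 5}

Answer: {0}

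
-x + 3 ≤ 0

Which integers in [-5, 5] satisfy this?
Holds for: {3, 4, 5}
Fails for: {-5, -4, -3, -2, -1, 0, 1, 2}

Answer: {3, 4, 5}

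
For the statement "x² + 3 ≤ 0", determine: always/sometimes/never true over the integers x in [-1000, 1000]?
Over all integers in [-1000, 1000], LHS − RHS is smallest at x = 0, where it equals 3:
x = 0: LHS = 0² + 3 = 3; 3 ≤ 0 — FAILS
At the ends of the range:
x = -1000: LHS = (-1000)² + 3 = 1000003; 1000003 ≤ 0 — FAILS
x = 1000: LHS = 1000² + 3 = 1000003; 1000003 ≤ 0 — FAILS
Hence LHS − RHS is never zero or negative, i.e. LHS > RHS throughout, so the claimed relation (≤) fails for every integer in [-1000, 1000].

No integer in the range satisfies it.

Answer: Never true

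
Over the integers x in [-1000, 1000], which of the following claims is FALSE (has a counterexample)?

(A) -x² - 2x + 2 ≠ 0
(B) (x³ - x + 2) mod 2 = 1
(A) Track d = LHS − RHS over the integers in [-1000, 1000]. Equality would need d = 0, but d changes sign only between consecutive integers, jumping over 0:
x = -3: LHS = -(-3)² - 2·(-3) + 2 = -1; -1 ≠ 0 — holds  (d = -1)
x = -2: LHS = -(-2)² - 2·(-2) + 2 = 2; 2 ≠ 0 — holds  (d = 2)
x = 0: LHS = -0² - 2·0 + 2 = 2; 2 ≠ 0 — holds  (d = 2)
x = 1: LHS = -1² - 2·1 + 2 = -1; -1 ≠ 0 — holds  (d = -1)
Away from these crossings d keeps a constant sign, and checking every integer in [-1000, 1000] confirms d ≠ 0 throughout. Hence the two sides are never equal, so the relation holds for every integer in [-1000, 1000].

(B) x = 0: LHS = (0³ - 0 + 2) mod 2 = 2 mod 2 = 0; 0 = 1 — FAILS

Only (B) has a counterexample.

Answer: B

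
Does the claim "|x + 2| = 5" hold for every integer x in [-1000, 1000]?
The claim fails at x = 0:
x = 0: LHS = |0 + 2| = |2| = 2; 2 = 5 — FAILS

Because a single integer refutes it, the statement is false.

Answer: False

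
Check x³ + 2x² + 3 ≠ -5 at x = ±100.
x = 100: LHS = 100³ + 2·100² + 3 = 1020003; 1020003 ≠ -5 — holds
x = -100: LHS = (-100)³ + 2·(-100)² + 3 = -979997; -979997 ≠ -5 — holds

Answer: Yes, holds for both x = 100 and x = -100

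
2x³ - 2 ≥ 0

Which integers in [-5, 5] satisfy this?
Holds for: {1, 2, 3, 4, 5}
Fails for: {-5, -4, -3, -2, -1, 0}

Answer: {1, 2, 3, 4, 5}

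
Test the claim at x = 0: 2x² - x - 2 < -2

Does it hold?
x = 0: LHS = 2·0² - 0 - 2 = -2; -2 < -2 — FAILS

The relation fails at x = 0, so x = 0 is a counterexample.

Answer: No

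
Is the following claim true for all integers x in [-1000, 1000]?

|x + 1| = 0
The claim fails at x = 0:
x = 0: LHS = |0 + 1| = |1| = 1; 1 = 0 — FAILS

Because a single integer refutes it, the statement is false.

Answer: False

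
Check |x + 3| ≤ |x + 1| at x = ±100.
x = 100: LHS = |100 + 3| = |103| = 103, RHS = |100 + 1| = |101| = 101; 103 ≤ 101 — FAILS
x = -100: LHS = |(-100) + 3| = |-97| = 97, RHS = |(-100) + 1| = |-99| = 99; 97 ≤ 99 — holds

Answer: Partially: fails for x = 100, holds for x = -100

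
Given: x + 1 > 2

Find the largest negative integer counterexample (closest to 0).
Testing negative integers from -1 downward:
x = -1: LHS = (-1) + 1 = 0; 0 > 2 — FAILS  ← closest negative counterexample to 0

Answer: x = -1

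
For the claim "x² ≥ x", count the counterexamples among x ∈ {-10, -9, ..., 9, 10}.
Over all integers in [-10, 10], LHS − RHS is smallest at x = 0, where it equals 0:
x = 0: LHS = 0² = 0; 0 ≥ 0 — holds
At the ends of the range:
x = -10: LHS = (-10)² = 100; 100 ≥ -10 — holds
x = 10: LHS = 10² = 100; 100 ≥ 10 — holds
Hence LHS − RHS is never negative, i.e. LHS ≥ RHS throughout, so the relation holds for every integer in [-10, 10].

No counterexample appears in that range.

Answer: 0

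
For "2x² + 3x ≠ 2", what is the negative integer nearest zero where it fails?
Testing negative integers from -1 downward:
x = -1: LHS = 2·(-1)² + 3·(-1) = -1; -1 ≠ 2 — holds
x = -2: LHS = 2·(-2)² + 3·(-2) = 2; 2 ≠ 2 — FAILS  ← closest negative counterexample to 0

Answer: x = -2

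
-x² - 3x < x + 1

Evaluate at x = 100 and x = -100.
x = 100: LHS = -100² - 3·100 = -10300, RHS = 100 + 1 = 101; -10300 < 101 — holds
x = -100: LHS = -(-100)² - 3·(-100) = -9700, RHS = (-100) + 1 = -99; -9700 < -99 — holds

Answer: Yes, holds for both x = 100 and x = -100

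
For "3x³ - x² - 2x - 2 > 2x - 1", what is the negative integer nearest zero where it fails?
Testing negative integers from -1 downward:
x = -1: LHS = 3·(-1)³ - (-1)² - 2·(-1) - 2 = -4, RHS = 2·(-1) - 1 = -3; -4 > -3 — FAILS  ← closest negative counterexample to 0

Answer: x = -1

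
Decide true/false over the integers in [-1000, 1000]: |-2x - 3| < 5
The claim fails at x = 1:
x = 1: LHS = |-2·1 - 3| = |-5| = 5; 5 < 5 — FAILS

Because a single integer refutes it, the statement is false.

Answer: False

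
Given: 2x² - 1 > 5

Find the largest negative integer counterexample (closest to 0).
Testing negative integers from -1 downward:
x = -1: LHS = 2·(-1)² - 1 = 1; 1 > 5 — FAILS  ← closest negative counterexample to 0

Answer: x = -1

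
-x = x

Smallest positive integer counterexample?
Testing positive integers:
x = 1: -1 = 1 — FAILS  ← smallest positive counterexample

Answer: x = 1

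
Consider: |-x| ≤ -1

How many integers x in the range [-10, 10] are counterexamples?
Counterexamples in [-10, 10]: {-10, -9, -8, -7, -6, -5, -4, -3, -2, -1, 0, 1, 2, 3, 4, 5, 6, 7, 8, 9, 10}.

Counting them gives 21 values.

Answer: 21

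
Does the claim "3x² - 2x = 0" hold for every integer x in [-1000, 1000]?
The claim fails at x = 1:
x = 1: LHS = 3·1² - 2·1 = 1; 1 = 0 — FAILS

Because a single integer refutes it, the statement is false.

Answer: False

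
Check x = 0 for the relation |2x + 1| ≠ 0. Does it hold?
x = 0: LHS = |2·0 + 1| = |1| = 1; 1 ≠ 0 — holds

The relation is satisfied at x = 0.

Answer: Yes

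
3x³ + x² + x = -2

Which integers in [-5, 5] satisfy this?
Track d = LHS − RHS over the integers in [-5, 5]. Equality would need d = 0, but d changes sign only between consecutive integers, jumping over 0:
x = -1: LHS = 3·(-1)³ + (-1)² + (-1) = -3; -3 = -2 — FAILS  (d = -1)
x = 0: LHS = 3·0³ + 0² + 0 = 0; 0 = -2 — FAILS  (d = 2)
Away from these crossings d keeps a constant sign, and checking every integer in [-5, 5] confirms d ≠ 0 throughout. Hence the two sides are never equal, so the claimed relation (=) fails for every integer in [-5, 5].

Answer: None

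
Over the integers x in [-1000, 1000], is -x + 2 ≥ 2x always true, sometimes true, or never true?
Holds at x = 0: LHS = -0 + 2 = 2, RHS = 2·0 = 0; 2 ≥ 0 — holds
Fails at x = 1: LHS = -1 + 2 = 1, RHS = 2·1 = 2; 1 ≥ 2 — FAILS
It is satisfied by some integers in the range but not all.

Answer: Sometimes true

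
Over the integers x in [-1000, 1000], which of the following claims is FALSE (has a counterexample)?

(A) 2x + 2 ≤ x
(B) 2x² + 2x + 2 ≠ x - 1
(A) x = 0: LHS = 2·0 + 2 = 2; 2 ≤ 0 — FAILS

(B) Over all integers in [-1000, 1000], LHS − RHS is always positive; it is smallest at x = 0, where it equals 3:
x = 0: LHS = 2·0² + 2·0 + 2 = 2, RHS = 0 - 1 = -1; 2 ≠ -1 — holds
At the ends of the range:
x = -1000: LHS = 2·(-1000)² + 2·(-1000) + 2 = 1998002, RHS = (-1000) - 1 = -1001; 1998002 ≠ -1001 — holds
x = 1000: LHS = 2·1000² + 2·1000 + 2 = 2002002, RHS = 1000 - 1 = 999; 2002002 ≠ 999 — holds
Hence LHS − RHS is never 0, i.e. the two sides are never equal, so the relation holds for every integer in [-1000, 1000].

Only (A) has a counterexample.

Answer: A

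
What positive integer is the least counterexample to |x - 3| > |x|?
Testing positive integers:
x = 1: LHS = |1 - 3| = |-2| = 2, RHS = |1| = 1; 2 > 1 — holds
x = 2: LHS = |2 - 3| = |-1| = 1, RHS = |2| = 2; 1 > 2 — FAILS  ← smallest positive counterexample

Answer: x = 2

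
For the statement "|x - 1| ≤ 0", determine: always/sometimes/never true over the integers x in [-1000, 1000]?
Holds at x = 1: LHS = |1 - 1| = |0| = 0; 0 ≤ 0 — holds
Fails at x = 0: LHS = |0 - 1| = |-1| = 1; 1 ≤ 0 — FAILS
It is satisfied by some integers in the range but not all.

Answer: Sometimes true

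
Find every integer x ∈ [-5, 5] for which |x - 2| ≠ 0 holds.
Holds for: {-5, -4, -3, -2, -1, 0, 1, 3, 4, 5}
Fails for: {2}

Answer: {-5, -4, -3, -2, -1, 0, 1, 3, 4, 5}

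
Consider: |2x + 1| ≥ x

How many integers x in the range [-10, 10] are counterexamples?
Over all integers in [-10, 10], LHS − RHS is smallest at x = 0, where it equals 1:
x = 0: LHS = |2·0 + 1| = |1| = 1; 1 ≥ 0 — holds
At the ends of the range:
x = -10: LHS = |2·(-10) + 1| = |-19| = 19; 19 ≥ -10 — holds
x = 10: LHS = |2·10 + 1| = |21| = 21; 21 ≥ 10 — holds
Hence LHS − RHS is never negative, i.e. LHS ≥ RHS throughout, so the relation holds for every integer in [-10, 10].

No counterexample appears in that range.

Answer: 0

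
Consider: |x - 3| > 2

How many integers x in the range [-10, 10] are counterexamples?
Counterexamples in [-10, 10]: {1, 2, 3, 4, 5}.

Counting them gives 5 values.

Answer: 5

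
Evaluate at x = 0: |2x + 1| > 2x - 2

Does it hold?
x = 0: LHS = |2·0 + 1| = |1| = 1, RHS = 2·0 - 2 = -2; 1 > -2 — holds

The relation is satisfied at x = 0.

Answer: Yes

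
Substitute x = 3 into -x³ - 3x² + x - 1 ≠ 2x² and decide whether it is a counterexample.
Substitute x = 3 into the relation:
x = 3: LHS = -3³ - 3·3² + 3 - 1 = -52, RHS = 2·3² = 18; -52 ≠ 18 — holds

The relation holds at x = 3, so it is not a counterexample.

Answer: No, x = 3 is not a counterexample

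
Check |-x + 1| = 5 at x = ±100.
x = 100: LHS = |-100 + 1| = |-99| = 99; 99 = 5 — FAILS
x = -100: LHS = |-(-100) + 1| = |101| = 101; 101 = 5 — FAILS

Answer: No, fails for both x = 100 and x = -100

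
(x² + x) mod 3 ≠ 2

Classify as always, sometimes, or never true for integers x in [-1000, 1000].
Holds at x = 0: LHS = (0² + 0) mod 3 = 0 mod 3 = 0; 0 ≠ 2 — holds
Fails at x = 1: LHS = (1² + 1) mod 3 = 2 mod 3 = 2; 2 ≠ 2 — FAILS
It is satisfied by some integers in the range but not all.

Answer: Sometimes true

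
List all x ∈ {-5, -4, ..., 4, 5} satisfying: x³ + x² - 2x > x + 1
Holds for: {-2, -1, 2, 3, 4, 5}
Fails for: {-5, -4, -3, 0, 1}

Answer: {-2, -1, 2, 3, 4, 5}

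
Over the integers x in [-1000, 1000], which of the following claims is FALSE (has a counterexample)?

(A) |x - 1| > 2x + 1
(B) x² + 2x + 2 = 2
(A) x = 0: LHS = |0 - 1| = |-1| = 1, RHS = 2·0 + 1 = 1; 1 > 1 — FAILS
(B) x = 1: LHS = 1² + 2·1 + 2 = 5; 5 = 2 — FAILS

Answer: Both A and B are false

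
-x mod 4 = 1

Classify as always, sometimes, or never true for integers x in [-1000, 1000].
Holds at x = -1: LHS = (-(-1)) mod 4 = 1 mod 4 = 1; 1 = 1 — holds
Fails at x = 0: LHS = (-0) mod 4 = 0 mod 4 = 0; 0 = 1 — FAILS
It is satisfied by some integers in the range but not all.

Answer: Sometimes true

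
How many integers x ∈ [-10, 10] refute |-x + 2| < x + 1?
Counterexamples in [-10, 10]: {-10, -9, -8, -7, -6, -5, -4, -3, -2, -1, 0}.

Counting them gives 11 values.

Answer: 11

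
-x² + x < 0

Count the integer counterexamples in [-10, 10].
Counterexamples in [-10, 10]: {0, 1}.

Counting them gives 2 values.

Answer: 2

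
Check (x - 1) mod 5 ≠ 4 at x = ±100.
x = 100: LHS = (100 - 1) mod 5 = 99 mod 5 = 4; 4 ≠ 4 — FAILS
x = -100: LHS = ((-100) - 1) mod 5 = (-101) mod 5 = 4; 4 ≠ 4 — FAILS

Answer: No, fails for both x = 100 and x = -100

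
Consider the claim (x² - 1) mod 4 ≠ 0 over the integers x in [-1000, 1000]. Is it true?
The claim fails at x = 1:
x = 1: LHS = (1² - 1) mod 4 = 0 mod 4 = 0; 0 ≠ 0 — FAILS

Because a single integer refutes it, the statement is false.

Answer: False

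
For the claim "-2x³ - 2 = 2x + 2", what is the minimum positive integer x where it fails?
Testing positive integers:
x = 1: LHS = -2·1³ - 2 = -4, RHS = 2·1 + 2 = 4; -4 = 4 — FAILS  ← smallest positive counterexample

Answer: x = 1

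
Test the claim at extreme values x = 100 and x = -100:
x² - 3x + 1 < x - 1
x = 100: LHS = 100² - 3·100 + 1 = 9701, RHS = 100 - 1 = 99; 9701 < 99 — FAILS
x = -100: LHS = (-100)² - 3·(-100) + 1 = 10301, RHS = (-100) - 1 = -101; 10301 < -101 — FAILS

Answer: No, fails for both x = 100 and x = -100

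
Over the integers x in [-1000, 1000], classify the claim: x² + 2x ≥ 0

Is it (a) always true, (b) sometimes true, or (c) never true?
Holds at x = 0: LHS = 0² + 2·0 = 0; 0 ≥ 0 — holds
Fails at x = -1: LHS = (-1)² + 2·(-1) = -1; -1 ≥ 0 — FAILS
It is satisfied by some integers in the range but not all.

Answer: Sometimes true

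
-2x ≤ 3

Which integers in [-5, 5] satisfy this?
Holds for: {-1, 0, 1, 2, 3, 4, 5}
Fails for: {-5, -4, -3, -2}

Answer: {-1, 0, 1, 2, 3, 4, 5}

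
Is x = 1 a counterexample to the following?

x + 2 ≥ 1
Substitute x = 1 into the relation:
x = 1: LHS = 1 + 2 = 3; 3 ≥ 1 — holds

The claim holds here, so x = 1 is not a counterexample. (A counterexample exists elsewhere, e.g. x = -2.)

Answer: No, x = 1 is not a counterexample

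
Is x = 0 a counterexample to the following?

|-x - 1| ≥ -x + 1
Substitute x = 0 into the relation:
x = 0: LHS = |-0 - 1| = |-1| = 1, RHS = -0 + 1 = 1; 1 ≥ 1 — holds

The claim holds here, so x = 0 is not a counterexample. (A counterexample exists elsewhere, e.g. x = -1.)

Answer: No, x = 0 is not a counterexample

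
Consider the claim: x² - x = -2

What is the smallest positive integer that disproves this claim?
Testing positive integers:
x = 1: LHS = 1² - 1 = 0; 0 = -2 — FAILS  ← smallest positive counterexample

Answer: x = 1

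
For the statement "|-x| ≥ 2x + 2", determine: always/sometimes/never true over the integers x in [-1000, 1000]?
Holds at x = -1: LHS = |-(-1)| = |1| = 1, RHS = 2·(-1) + 2 = 0; 1 ≥ 0 — holds
Fails at x = 0: LHS = |-0| = |0| = 0, RHS = 2·0 + 2 = 2; 0 ≥ 2 — FAILS
It is satisfied by some integers in the range but not all.

Answer: Sometimes true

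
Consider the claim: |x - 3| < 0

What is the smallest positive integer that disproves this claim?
Testing positive integers:
x = 1: LHS = |1 - 3| = |-2| = 2; 2 < 0 — FAILS  ← smallest positive counterexample

Answer: x = 1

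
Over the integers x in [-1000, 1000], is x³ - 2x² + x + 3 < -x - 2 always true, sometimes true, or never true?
Holds at x = -2: LHS = (-2)³ - 2·(-2)² + (-2) + 3 = -15, RHS = -(-2) - 2 = 0; -15 < 0 — holds
Fails at x = 0: LHS = 0³ - 2·0² + 0 + 3 = 3, RHS = -0 - 2 = -2; 3 < -2 — FAILS
It is satisfied by some integers in the range but not all.

Answer: Sometimes true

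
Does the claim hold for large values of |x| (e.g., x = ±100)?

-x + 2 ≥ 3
x = 100: LHS = -100 + 2 = -98; -98 ≥ 3 — FAILS
x = -100: LHS = -(-100) + 2 = 102; 102 ≥ 3 — holds

Answer: Partially: fails for x = 100, holds for x = -100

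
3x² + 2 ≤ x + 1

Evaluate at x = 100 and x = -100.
x = 100: LHS = 3·100² + 2 = 30002, RHS = 100 + 1 = 101; 30002 ≤ 101 — FAILS
x = -100: LHS = 3·(-100)² + 2 = 30002, RHS = (-100) + 1 = -99; 30002 ≤ -99 — FAILS

Answer: No, fails for both x = 100 and x = -100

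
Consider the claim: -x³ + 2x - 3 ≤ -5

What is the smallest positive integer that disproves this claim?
Testing positive integers:
x = 1: LHS = -1³ + 2·1 - 3 = -2; -2 ≤ -5 — FAILS  ← smallest positive counterexample

Answer: x = 1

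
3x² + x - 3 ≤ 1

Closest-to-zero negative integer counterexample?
Testing negative integers from -1 downward:
x = -1: LHS = 3·(-1)² + (-1) - 3 = -1; -1 ≤ 1 — holds
x = -2: LHS = 3·(-2)² + (-2) - 3 = 7; 7 ≤ 1 — FAILS  ← closest negative counterexample to 0

Answer: x = -2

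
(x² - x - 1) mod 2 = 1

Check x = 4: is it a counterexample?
Substitute x = 4 into the relation:
x = 4: LHS = (4² - 4 - 1) mod 2 = 11 mod 2 = 1; 1 = 1 — holds

The relation holds at x = 4, so it is not a counterexample.

Answer: No, x = 4 is not a counterexample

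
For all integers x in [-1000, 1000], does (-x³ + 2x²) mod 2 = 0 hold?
The claim fails at x = 1:
x = 1: LHS = (-1³ + 2·1²) mod 2 = 1 mod 2 = 1; 1 = 0 — FAILS

Because a single integer refutes it, the statement is false.

Answer: False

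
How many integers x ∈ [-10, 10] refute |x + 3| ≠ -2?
An absolute value is never negative, so the left side is ≥ 0 for every x, while the right side is -2. Tightest case in [-10, 10] is x = -3:
x = -3: LHS = |(-3) + 3| = |0| = 0; 0 ≠ -2 — holds
Hence LHS − RHS is never 0, i.e. the two sides are never equal, so the relation holds for every integer in [-10, 10].

No counterexample appears in that range.

Answer: 0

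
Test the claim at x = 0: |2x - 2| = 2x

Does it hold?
x = 0: LHS = |2·0 - 2| = |-2| = 2, RHS = 2·0 = 0; 2 = 0 — FAILS

The relation fails at x = 0, so x = 0 is a counterexample.

Answer: No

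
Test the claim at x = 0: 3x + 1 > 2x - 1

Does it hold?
x = 0: LHS = 3·0 + 1 = 1, RHS = 2·0 - 1 = -1; 1 > -1 — holds

The relation is satisfied at x = 0.

Answer: Yes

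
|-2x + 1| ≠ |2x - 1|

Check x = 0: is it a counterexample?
Substitute x = 0 into the relation:
x = 0: LHS = |-2·0 + 1| = |1| = 1, RHS = |2·0 - 1| = |-1| = 1; 1 ≠ 1 — FAILS

Since the claim fails at x = 0, this value is a counterexample.

Answer: Yes, x = 0 is a counterexample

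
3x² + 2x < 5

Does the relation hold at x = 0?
x = 0: LHS = 3·0² + 2·0 = 0; 0 < 5 — holds

The relation is satisfied at x = 0.

Answer: Yes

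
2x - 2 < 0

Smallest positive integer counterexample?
Testing positive integers:
x = 1: LHS = 2·1 - 2 = 0; 0 < 0 — FAILS  ← smallest positive counterexample

Answer: x = 1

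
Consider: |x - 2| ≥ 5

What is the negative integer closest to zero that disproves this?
Testing negative integers from -1 downward:
x = -1: LHS = |(-1) - 2| = |-3| = 3; 3 ≥ 5 — FAILS  ← closest negative counterexample to 0

Answer: x = -1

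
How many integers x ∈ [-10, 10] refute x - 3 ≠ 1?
Counterexamples in [-10, 10]: {4}.

Counting them gives 1 values.

Answer: 1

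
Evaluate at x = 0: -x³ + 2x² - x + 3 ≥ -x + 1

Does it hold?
x = 0: LHS = -0³ + 2·0² - 0 + 3 = 3, RHS = -0 + 1 = 1; 3 ≥ 1 — holds

The relation is satisfied at x = 0.

Answer: Yes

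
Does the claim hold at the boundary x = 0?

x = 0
x = 0: 0 = 0 — holds

The relation is satisfied at x = 0.

Answer: Yes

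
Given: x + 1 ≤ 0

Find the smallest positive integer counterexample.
Testing positive integers:
x = 1: LHS = 1 + 1 = 2; 2 ≤ 0 — FAILS  ← smallest positive counterexample

Answer: x = 1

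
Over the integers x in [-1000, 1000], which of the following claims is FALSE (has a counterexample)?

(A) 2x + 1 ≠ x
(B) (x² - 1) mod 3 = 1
(A) x = -1: LHS = 2·(-1) + 1 = -1; -1 ≠ -1 — FAILS
(B) x = 0: LHS = (0² - 1) mod 3 = (-1) mod 3 = 2; 2 = 1 — FAILS

Answer: Both A and B are false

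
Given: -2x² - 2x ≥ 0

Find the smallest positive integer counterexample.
Testing positive integers:
x = 1: LHS = -2·1² - 2·1 = -4; -4 ≥ 0 — FAILS  ← smallest positive counterexample

Answer: x = 1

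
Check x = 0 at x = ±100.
x = 100: 100 = 0 — FAILS
x = -100: -100 = 0 — FAILS

Answer: No, fails for both x = 100 and x = -100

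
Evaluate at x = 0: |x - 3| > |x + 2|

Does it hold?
x = 0: LHS = |0 - 3| = |-3| = 3, RHS = |0 + 2| = |2| = 2; 3 > 2 — holds

The relation is satisfied at x = 0.

Answer: Yes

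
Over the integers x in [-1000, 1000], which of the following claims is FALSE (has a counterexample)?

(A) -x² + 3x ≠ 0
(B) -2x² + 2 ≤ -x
(A) x = 0: LHS = -0² + 3·0 = 0; 0 ≠ 0 — FAILS
(B) x = 0: LHS = -2·0² + 2 = 2, RHS = -0 = 0; 2 ≤ 0 — FAILS

Answer: Both A and B are false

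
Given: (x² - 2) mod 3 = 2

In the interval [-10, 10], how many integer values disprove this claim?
Counterexamples in [-10, 10]: {-9, -6, -3, 0, 3, 6, 9}.

Counting them gives 7 values.

Answer: 7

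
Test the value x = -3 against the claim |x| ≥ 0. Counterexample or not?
Substitute x = -3 into the relation:
x = -3: LHS = |-3| = 3; 3 ≥ 0 — holds

The relation holds at x = -3, so it is not a counterexample.

Answer: No, x = -3 is not a counterexample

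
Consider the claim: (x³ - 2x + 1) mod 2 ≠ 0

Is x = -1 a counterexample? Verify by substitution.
Substitute x = -1 into the relation:
x = -1: LHS = ((-1)³ - 2·(-1) + 1) mod 2 = 2 mod 2 = 0; 0 ≠ 0 — FAILS

Since the claim fails at x = -1, this value is a counterexample.

Answer: Yes, x = -1 is a counterexample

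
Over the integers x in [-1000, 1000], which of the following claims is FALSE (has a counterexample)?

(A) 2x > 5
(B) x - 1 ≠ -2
(A) x = 0: LHS = 2·0 = 0; 0 > 5 — FAILS
(B) x = -1: LHS = (-1) - 1 = -2; -2 ≠ -2 — FAILS

Answer: Both A and B are false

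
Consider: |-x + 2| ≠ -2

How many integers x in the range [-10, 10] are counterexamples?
An absolute value is never negative, so the left side is ≥ 0 for every x, while the right side is -2. Tightest case in [-10, 10] is x = 2:
x = 2: LHS = |-2 + 2| = |0| = 0; 0 ≠ -2 — holds
Hence LHS − RHS is never 0, i.e. the two sides are never equal, so the relation holds for every integer in [-10, 10].

No counterexample appears in that range.

Answer: 0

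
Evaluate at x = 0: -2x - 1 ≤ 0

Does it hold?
x = 0: LHS = -2·0 - 1 = -1; -1 ≤ 0 — holds

The relation is satisfied at x = 0.

Answer: Yes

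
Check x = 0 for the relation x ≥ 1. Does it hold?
x = 0: 0 ≥ 1 — FAILS

The relation fails at x = 0, so x = 0 is a counterexample.

Answer: No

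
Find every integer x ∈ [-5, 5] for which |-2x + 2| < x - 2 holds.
Over all integers in [-5, 5], LHS − RHS is smallest at x = 1, where it equals 1:
x = 1: LHS = |-2·1 + 2| = |0| = 0, RHS = 1 - 2 = -1; 0 < -1 — FAILS
At the ends of the range:
x = -5: LHS = |-2·(-5) + 2| = |12| = 12, RHS = (-5) - 2 = -7; 12 < -7 — FAILS
x = 5: LHS = |-2·5 + 2| = |-8| = 8, RHS = 5 - 2 = 3; 8 < 3 — FAILS
Hence LHS − RHS is never negative, i.e. LHS ≥ RHS throughout, so the claimed relation (<) fails for every integer in [-5, 5].

Answer: None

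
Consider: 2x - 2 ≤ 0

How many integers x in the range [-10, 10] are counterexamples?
Counterexamples in [-10, 10]: {2, 3, 4, 5, 6, 7, 8, 9, 10}.

Counting them gives 9 values.

Answer: 9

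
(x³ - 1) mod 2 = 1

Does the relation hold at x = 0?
x = 0: LHS = (0³ - 1) mod 2 = (-1) mod 2 = 1; 1 = 1 — holds

The relation is satisfied at x = 0.

Answer: Yes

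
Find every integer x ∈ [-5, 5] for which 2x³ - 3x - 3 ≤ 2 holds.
Holds for: {-5, -4, -3, -2, -1, 0, 1}
Fails for: {2, 3, 4, 5}

Answer: {-5, -4, -3, -2, -1, 0, 1}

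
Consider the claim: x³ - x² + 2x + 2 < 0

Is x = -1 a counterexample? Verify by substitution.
Substitute x = -1 into the relation:
x = -1: LHS = (-1)³ - (-1)² + 2·(-1) + 2 = -2; -2 < 0 — holds

The claim holds here, so x = -1 is not a counterexample. (A counterexample exists elsewhere, e.g. x = 0.)

Answer: No, x = -1 is not a counterexample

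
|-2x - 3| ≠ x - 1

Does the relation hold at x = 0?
x = 0: LHS = |-2·0 - 3| = |-3| = 3, RHS = 0 - 1 = -1; 3 ≠ -1 — holds

The relation is satisfied at x = 0.

Answer: Yes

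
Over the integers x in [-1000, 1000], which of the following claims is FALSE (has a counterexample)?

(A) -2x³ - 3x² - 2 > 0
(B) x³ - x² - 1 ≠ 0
(A) x = 0: LHS = -2·0³ - 3·0² - 2 = -2; -2 > 0 — FAILS

(B) Track d = LHS − RHS over the integers in [-1000, 1000]. Equality would need d = 0, but d changes sign only between consecutive integers, jumping over 0:
x = 1: LHS = 1³ - 1² - 1 = -1; -1 ≠ 0 — holds  (d = -1)
x = 2: LHS = 2³ - 2² - 1 = 3; 3 ≠ 0 — holds  (d = 3)
Away from these crossings d keeps a constant sign, and checking every integer in [-1000, 1000] confirms d ≠ 0 throughout. Hence the two sides are never equal, so the relation holds for every integer in [-1000, 1000].

Only (A) has a counterexample.

Answer: A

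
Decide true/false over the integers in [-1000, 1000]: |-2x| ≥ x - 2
Over all integers in [-1000, 1000], LHS − RHS is smallest at x = 0, where it equals 2:
x = 0: LHS = |-2·0| = |0| = 0, RHS = 0 - 2 = -2; 0 ≥ -2 — holds
At the ends of the range:
x = -1000: LHS = |-2·(-1000)| = |2000| = 2000, RHS = (-1000) - 2 = -1002; 2000 ≥ -1002 — holds
x = 1000: LHS = |-2·1000| = |-2000| = 2000, RHS = 1000 - 2 = 998; 2000 ≥ 998 — holds
Hence LHS − RHS is never negative, i.e. LHS ≥ RHS throughout, so the relation holds for every integer in [-1000, 1000].

No counterexample exists.

Answer: True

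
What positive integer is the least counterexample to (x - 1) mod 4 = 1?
Testing positive integers:
x = 1: LHS = (1 - 1) mod 4 = 0 mod 4 = 0; 0 = 1 — FAILS  ← smallest positive counterexample

Answer: x = 1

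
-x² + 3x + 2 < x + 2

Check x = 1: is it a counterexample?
Substitute x = 1 into the relation:
x = 1: LHS = -1² + 3·1 + 2 = 4, RHS = 1 + 2 = 3; 4 < 3 — FAILS

Since the claim fails at x = 1, this value is a counterexample.

Answer: Yes, x = 1 is a counterexample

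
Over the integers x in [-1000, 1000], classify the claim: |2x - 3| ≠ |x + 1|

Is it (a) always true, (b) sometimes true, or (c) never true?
Holds at x = 0: LHS = |2·0 - 3| = |-3| = 3, RHS = |0 + 1| = |1| = 1; 3 ≠ 1 — holds
Fails at x = 4: LHS = |2·4 - 3| = |5| = 5, RHS = |4 + 1| = |5| = 5; 5 ≠ 5 — FAILS
It is satisfied by some integers in the range but not all.

Answer: Sometimes true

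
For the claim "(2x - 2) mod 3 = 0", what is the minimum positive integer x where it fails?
Testing positive integers:
x = 1: LHS = (2·1 - 2) mod 3 = 0 mod 3 = 0; 0 = 0 — holds
x = 2: LHS = (2·2 - 2) mod 3 = 2 mod 3 = 2; 2 = 0 — FAILS  ← smallest positive counterexample

Answer: x = 2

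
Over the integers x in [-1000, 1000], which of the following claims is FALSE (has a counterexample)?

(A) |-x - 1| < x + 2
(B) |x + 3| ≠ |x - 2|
(A) x = -2: LHS = |-(-2) - 1| = |1| = 1, RHS = (-2) + 2 = 0; 1 < 0 — FAILS

(B) Track d = LHS − RHS over the integers in [-1000, 1000]. Equality would need d = 0, but d changes sign only between consecutive integers, jumping over 0:
x = -1: LHS = |(-1) + 3| = |2| = 2, RHS = |(-1) - 2| = |-3| = 3; 2 ≠ 3 — holds  (d = -1)
x = 0: LHS = |0 + 3| = |3| = 3, RHS = |0 - 2| = |-2| = 2; 3 ≠ 2 — holds  (d = 1)
Away from these crossings d keeps a constant sign, and checking every integer in [-1000, 1000] confirms d ≠ 0 throughout. Hence the two sides are never equal, so the relation holds for every integer in [-1000, 1000].

Only (A) has a counterexample.

Answer: A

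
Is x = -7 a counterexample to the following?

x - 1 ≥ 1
Substitute x = -7 into the relation:
x = -7: LHS = (-7) - 1 = -8; -8 ≥ 1 — FAILS

Since the claim fails at x = -7, this value is a counterexample.

Answer: Yes, x = -7 is a counterexample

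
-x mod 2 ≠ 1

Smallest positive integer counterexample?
Testing positive integers:
x = 1: LHS = (-1) mod 2 = 1; 1 ≠ 1 — FAILS  ← smallest positive counterexample

Answer: x = 1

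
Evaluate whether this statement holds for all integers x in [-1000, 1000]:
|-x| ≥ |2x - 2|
The claim fails at x = 0:
x = 0: LHS = |-0| = |0| = 0, RHS = |2·0 - 2| = |-2| = 2; 0 ≥ 2 — FAILS

Because a single integer refutes it, the statement is false.

Answer: False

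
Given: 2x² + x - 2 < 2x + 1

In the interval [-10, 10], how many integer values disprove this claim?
Counterexamples in [-10, 10]: {-10, -9, -8, -7, -6, -5, -4, -3, -2, -1, 2, 3, 4, 5, 6, 7, 8, 9, 10}.

Counting them gives 19 values.

Answer: 19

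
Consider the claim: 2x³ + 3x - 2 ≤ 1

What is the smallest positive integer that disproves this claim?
Testing positive integers:
x = 1: LHS = 2·1³ + 3·1 - 2 = 3; 3 ≤ 1 — FAILS  ← smallest positive counterexample

Answer: x = 1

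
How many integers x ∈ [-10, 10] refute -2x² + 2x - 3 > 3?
Counterexamples in [-10, 10]: {-10, -9, -8, -7, -6, -5, -4, -3, -2, -1, 0, 1, 2, 3, 4, 5, 6, 7, 8, 9, 10}.

Counting them gives 21 values.

Answer: 21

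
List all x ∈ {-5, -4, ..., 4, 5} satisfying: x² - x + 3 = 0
Over all integers in [-5, 5], LHS − RHS is always positive; it is smallest at x = 0, where it equals 3:
x = 0: LHS = 0² - 0 + 3 = 3; 3 = 0 — FAILS
At the ends of the range:
x = -5: LHS = (-5)² - (-5) + 3 = 33; 33 = 0 — FAILS
x = 5: LHS = 5² - 5 + 3 = 23; 23 = 0 — FAILS
Hence LHS − RHS is never 0, i.e. the two sides are never equal, so the claimed relation (=) fails for every integer in [-5, 5].

Answer: None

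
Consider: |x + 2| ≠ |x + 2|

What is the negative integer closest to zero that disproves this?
Testing negative integers from -1 downward:
x = -1: LHS = |(-1) + 2| = |1| = 1, RHS = |(-1) + 2| = |1| = 1; 1 ≠ 1 — FAILS  ← closest negative counterexample to 0

Answer: x = -1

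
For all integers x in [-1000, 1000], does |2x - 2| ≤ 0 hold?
The claim fails at x = 0:
x = 0: LHS = |2·0 - 2| = |-2| = 2; 2 ≤ 0 — FAILS

Because a single integer refutes it, the statement is false.

Answer: False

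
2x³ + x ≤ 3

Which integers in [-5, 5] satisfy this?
Holds for: {-5, -4, -3, -2, -1, 0, 1}
Fails for: {2, 3, 4, 5}

Answer: {-5, -4, -3, -2, -1, 0, 1}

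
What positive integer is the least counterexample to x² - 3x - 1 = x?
Testing positive integers:
x = 1: LHS = 1² - 3·1 - 1 = -3; -3 = 1 — FAILS  ← smallest positive counterexample

Answer: x = 1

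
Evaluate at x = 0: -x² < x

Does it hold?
x = 0: LHS = -0² = 0; 0 < 0 — FAILS

The relation fails at x = 0, so x = 0 is a counterexample.

Answer: No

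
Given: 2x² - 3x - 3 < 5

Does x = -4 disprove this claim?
Substitute x = -4 into the relation:
x = -4: LHS = 2·(-4)² - 3·(-4) - 3 = 41; 41 < 5 — FAILS

Since the claim fails at x = -4, this value is a counterexample.

Answer: Yes, x = -4 is a counterexample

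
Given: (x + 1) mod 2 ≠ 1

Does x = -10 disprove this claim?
Substitute x = -10 into the relation:
x = -10: LHS = ((-10) + 1) mod 2 = (-9) mod 2 = 1; 1 ≠ 1 — FAILS

Since the claim fails at x = -10, this value is a counterexample.

Answer: Yes, x = -10 is a counterexample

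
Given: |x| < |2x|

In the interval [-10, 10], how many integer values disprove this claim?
Counterexamples in [-10, 10]: {0}.

Counting them gives 1 values.

Answer: 1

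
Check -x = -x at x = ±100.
x = 100: -100 = -100 — holds
x = -100: LHS = -(-100) = 100, RHS = -(-100) = 100; 100 = 100 — holds

Answer: Yes, holds for both x = 100 and x = -100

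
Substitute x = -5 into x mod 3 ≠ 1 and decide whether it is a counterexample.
Substitute x = -5 into the relation:
x = -5: LHS = (-5) mod 3 = 1; 1 ≠ 1 — FAILS

Since the claim fails at x = -5, this value is a counterexample.

Answer: Yes, x = -5 is a counterexample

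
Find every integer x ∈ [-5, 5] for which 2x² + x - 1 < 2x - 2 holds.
Over all integers in [-5, 5], LHS − RHS is smallest at x = 0, where it equals 1:
x = 0: LHS = 2·0² + 0 - 1 = -1, RHS = 2·0 - 2 = -2; -1 < -2 — FAILS
At the ends of the range:
x = -5: LHS = 2·(-5)² + (-5) - 1 = 44, RHS = 2·(-5) - 2 = -12; 44 < -12 — FAILS
x = 5: LHS = 2·5² + 5 - 1 = 54, RHS = 2·5 - 2 = 8; 54 < 8 — FAILS
Hence LHS − RHS is never negative, i.e. LHS ≥ RHS throughout, so the claimed relation (<) fails for every integer in [-5, 5].

Answer: None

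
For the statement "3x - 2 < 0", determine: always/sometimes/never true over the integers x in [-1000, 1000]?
Holds at x = 0: LHS = 3·0 - 2 = -2; -2 < 0 — holds
Fails at x = 1: LHS = 3·1 - 2 = 1; 1 < 0 — FAILS
It is satisfied by some integers in the range but not all.

Answer: Sometimes true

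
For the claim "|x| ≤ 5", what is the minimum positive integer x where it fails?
Testing positive integers:
x = 1: LHS = |1| = 1; 1 ≤ 5 — holds
x = 2: LHS = |2| = 2; 2 ≤ 5 — holds
x = 3: LHS = |3| = 3; 3 ≤ 5 — holds
x = 4: LHS = |4| = 4; 4 ≤ 5 — holds
x = 5: LHS = |5| = 5; 5 ≤ 5 — holds
x = 6: LHS = |6| = 6; 6 ≤ 5 — FAILS  ← smallest positive counterexample

Answer: x = 6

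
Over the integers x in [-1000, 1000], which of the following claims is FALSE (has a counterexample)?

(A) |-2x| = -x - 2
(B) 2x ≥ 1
(A) x = 0: LHS = |-2·0| = |0| = 0, RHS = -0 - 2 = -2; 0 = -2 — FAILS
(B) x = 0: LHS = 2·0 = 0; 0 ≥ 1 — FAILS

Answer: Both A and B are false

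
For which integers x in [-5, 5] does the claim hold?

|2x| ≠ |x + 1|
Holds for: {-5, -4, -3, -2, -1, 0, 2, 3, 4, 5}
Fails for: {1}

Answer: {-5, -4, -3, -2, -1, 0, 2, 3, 4, 5}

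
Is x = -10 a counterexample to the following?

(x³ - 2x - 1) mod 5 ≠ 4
Substitute x = -10 into the relation:
x = -10: LHS = ((-10)³ - 2·(-10) - 1) mod 5 = (-981) mod 5 = 4; 4 ≠ 4 — FAILS

Since the claim fails at x = -10, this value is a counterexample.

Answer: Yes, x = -10 is a counterexample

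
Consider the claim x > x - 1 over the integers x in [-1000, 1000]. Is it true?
Over all integers in [-1000, 1000], LHS − RHS is smallest at x = 0, where it equals 1:
x = 0: RHS = 0 - 1 = -1; 0 > -1 — holds
At the ends of the range:
x = -1000: RHS = (-1000) - 1 = -1001; -1000 > -1001 — holds
x = 1000: RHS = 1000 - 1 = 999; 1000 > 999 — holds
Hence LHS − RHS is never zero or negative, i.e. LHS > RHS throughout, so the relation holds for every integer in [-1000, 1000].

No counterexample exists.

Answer: True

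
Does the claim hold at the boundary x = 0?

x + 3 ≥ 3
x = 0: LHS = 0 + 3 = 3; 3 ≥ 3 — holds

The relation is satisfied at x = 0.

Answer: Yes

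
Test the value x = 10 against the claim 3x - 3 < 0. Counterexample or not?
Substitute x = 10 into the relation:
x = 10: LHS = 3·10 - 3 = 27; 27 < 0 — FAILS

Since the claim fails at x = 10, this value is a counterexample.

Answer: Yes, x = 10 is a counterexample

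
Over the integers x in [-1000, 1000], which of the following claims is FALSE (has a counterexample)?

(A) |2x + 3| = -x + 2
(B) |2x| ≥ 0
(A) x = 0: LHS = |2·0 + 3| = |3| = 3, RHS = -0 + 2 = 2; 3 = 2 — FAILS

(B) An absolute value is never negative, so the left side is ≥ 0 for every x, while the right side is 0. Tightest case in [-1000, 1000] is x = 0:
x = 0: LHS = |2·0| = |0| = 0; 0 ≥ 0 — holds
Hence LHS − RHS is never negative, i.e. LHS ≥ RHS throughout, so the relation holds for every integer in [-1000, 1000].

Only (A) has a counterexample.

Answer: A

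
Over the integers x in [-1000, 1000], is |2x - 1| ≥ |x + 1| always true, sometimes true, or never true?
Holds at x = 0: LHS = |2·0 - 1| = |-1| = 1, RHS = |0 + 1| = |1| = 1; 1 ≥ 1 — holds
Fails at x = 1: LHS = |2·1 - 1| = |1| = 1, RHS = |1 + 1| = |2| = 2; 1 ≥ 2 — FAILS
It is satisfied by some integers in the range but not all.

Answer: Sometimes true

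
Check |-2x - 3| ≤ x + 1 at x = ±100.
x = 100: LHS = |-2·100 - 3| = |-203| = 203, RHS = 100 + 1 = 101; 203 ≤ 101 — FAILS
x = -100: LHS = |-2·(-100) - 3| = |197| = 197, RHS = (-100) + 1 = -99; 197 ≤ -99 — FAILS

Answer: No, fails for both x = 100 and x = -100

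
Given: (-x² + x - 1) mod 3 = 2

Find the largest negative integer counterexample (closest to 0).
Testing negative integers from -1 downward:
x = -1: LHS = (-(-1)² + (-1) - 1) mod 3 = (-3) mod 3 = 0; 0 = 2 — FAILS  ← closest negative counterexample to 0

Answer: x = -1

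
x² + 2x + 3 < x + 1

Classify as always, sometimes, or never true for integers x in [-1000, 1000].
Over all integers in [-1000, 1000], LHS − RHS is smallest at x = 0, where it equals 2:
x = 0: LHS = 0² + 2·0 + 3 = 3, RHS = 0 + 1 = 1; 3 < 1 — FAILS
At the ends of the range:
x = -1000: LHS = (-1000)² + 2·(-1000) + 3 = 998003, RHS = (-1000) + 1 = -999; 998003 < -999 — FAILS
x = 1000: LHS = 1000² + 2·1000 + 3 = 1002003, RHS = 1000 + 1 = 1001; 1002003 < 1001 — FAILS
Hence LHS − RHS is never negative, i.e. LHS ≥ RHS throughout, so the claimed relation (<) fails for every integer in [-1000, 1000].

No integer in the range satisfies it.

Answer: Never true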